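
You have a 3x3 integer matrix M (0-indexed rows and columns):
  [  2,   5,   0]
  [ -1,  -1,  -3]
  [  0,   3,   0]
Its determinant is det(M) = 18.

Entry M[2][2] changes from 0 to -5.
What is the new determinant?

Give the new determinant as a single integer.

det is linear in row 2: changing M[2][2] by delta changes det by delta * cofactor(2,2).
Cofactor C_22 = (-1)^(2+2) * minor(2,2) = 3
Entry delta = -5 - 0 = -5
Det delta = -5 * 3 = -15
New det = 18 + -15 = 3

Answer: 3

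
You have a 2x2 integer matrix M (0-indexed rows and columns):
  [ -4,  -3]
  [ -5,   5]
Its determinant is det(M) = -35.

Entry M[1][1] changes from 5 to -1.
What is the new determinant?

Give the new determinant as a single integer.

Answer: -11

Derivation:
det is linear in row 1: changing M[1][1] by delta changes det by delta * cofactor(1,1).
Cofactor C_11 = (-1)^(1+1) * minor(1,1) = -4
Entry delta = -1 - 5 = -6
Det delta = -6 * -4 = 24
New det = -35 + 24 = -11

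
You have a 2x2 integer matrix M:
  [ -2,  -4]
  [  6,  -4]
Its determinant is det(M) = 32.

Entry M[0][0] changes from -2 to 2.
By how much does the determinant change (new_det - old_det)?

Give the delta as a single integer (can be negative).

Cofactor C_00 = -4
Entry delta = 2 - -2 = 4
Det delta = entry_delta * cofactor = 4 * -4 = -16

Answer: -16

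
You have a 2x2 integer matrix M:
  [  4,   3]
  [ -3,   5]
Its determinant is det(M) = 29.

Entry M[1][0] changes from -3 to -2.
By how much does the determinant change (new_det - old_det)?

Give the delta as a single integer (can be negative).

Answer: -3

Derivation:
Cofactor C_10 = -3
Entry delta = -2 - -3 = 1
Det delta = entry_delta * cofactor = 1 * -3 = -3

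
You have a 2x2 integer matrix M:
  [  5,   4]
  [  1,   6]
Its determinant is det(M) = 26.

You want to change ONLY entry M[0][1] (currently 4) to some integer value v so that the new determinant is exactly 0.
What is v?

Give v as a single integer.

Answer: 30

Derivation:
det is linear in entry M[0][1]: det = old_det + (v - 4) * C_01
Cofactor C_01 = -1
Want det = 0: 26 + (v - 4) * -1 = 0
  (v - 4) = -26 / -1 = 26
  v = 4 + (26) = 30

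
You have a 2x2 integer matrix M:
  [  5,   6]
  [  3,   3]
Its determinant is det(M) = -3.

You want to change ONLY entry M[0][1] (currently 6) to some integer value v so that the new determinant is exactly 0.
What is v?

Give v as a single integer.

det is linear in entry M[0][1]: det = old_det + (v - 6) * C_01
Cofactor C_01 = -3
Want det = 0: -3 + (v - 6) * -3 = 0
  (v - 6) = 3 / -3 = -1
  v = 6 + (-1) = 5

Answer: 5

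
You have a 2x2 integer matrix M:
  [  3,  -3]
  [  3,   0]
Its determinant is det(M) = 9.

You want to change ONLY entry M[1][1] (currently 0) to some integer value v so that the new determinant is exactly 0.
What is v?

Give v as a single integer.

Answer: -3

Derivation:
det is linear in entry M[1][1]: det = old_det + (v - 0) * C_11
Cofactor C_11 = 3
Want det = 0: 9 + (v - 0) * 3 = 0
  (v - 0) = -9 / 3 = -3
  v = 0 + (-3) = -3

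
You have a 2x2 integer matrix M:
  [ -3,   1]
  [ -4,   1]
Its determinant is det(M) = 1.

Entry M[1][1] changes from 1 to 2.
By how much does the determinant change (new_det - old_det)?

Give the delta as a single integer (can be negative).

Answer: -3

Derivation:
Cofactor C_11 = -3
Entry delta = 2 - 1 = 1
Det delta = entry_delta * cofactor = 1 * -3 = -3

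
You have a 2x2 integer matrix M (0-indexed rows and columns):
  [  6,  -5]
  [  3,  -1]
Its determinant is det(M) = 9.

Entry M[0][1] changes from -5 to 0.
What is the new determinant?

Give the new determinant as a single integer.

det is linear in row 0: changing M[0][1] by delta changes det by delta * cofactor(0,1).
Cofactor C_01 = (-1)^(0+1) * minor(0,1) = -3
Entry delta = 0 - -5 = 5
Det delta = 5 * -3 = -15
New det = 9 + -15 = -6

Answer: -6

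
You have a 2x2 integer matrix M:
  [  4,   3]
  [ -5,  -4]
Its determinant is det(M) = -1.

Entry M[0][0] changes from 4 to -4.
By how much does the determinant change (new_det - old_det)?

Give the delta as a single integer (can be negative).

Answer: 32

Derivation:
Cofactor C_00 = -4
Entry delta = -4 - 4 = -8
Det delta = entry_delta * cofactor = -8 * -4 = 32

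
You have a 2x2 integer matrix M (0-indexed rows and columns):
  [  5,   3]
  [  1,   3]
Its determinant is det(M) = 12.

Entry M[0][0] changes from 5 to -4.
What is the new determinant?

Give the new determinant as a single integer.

det is linear in row 0: changing M[0][0] by delta changes det by delta * cofactor(0,0).
Cofactor C_00 = (-1)^(0+0) * minor(0,0) = 3
Entry delta = -4 - 5 = -9
Det delta = -9 * 3 = -27
New det = 12 + -27 = -15

Answer: -15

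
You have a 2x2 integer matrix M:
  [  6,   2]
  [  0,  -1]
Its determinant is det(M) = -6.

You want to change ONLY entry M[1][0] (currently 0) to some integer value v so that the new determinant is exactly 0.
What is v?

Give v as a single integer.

Answer: -3

Derivation:
det is linear in entry M[1][0]: det = old_det + (v - 0) * C_10
Cofactor C_10 = -2
Want det = 0: -6 + (v - 0) * -2 = 0
  (v - 0) = 6 / -2 = -3
  v = 0 + (-3) = -3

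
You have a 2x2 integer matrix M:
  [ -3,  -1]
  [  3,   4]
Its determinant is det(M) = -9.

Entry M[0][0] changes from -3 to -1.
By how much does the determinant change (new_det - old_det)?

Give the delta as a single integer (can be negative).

Answer: 8

Derivation:
Cofactor C_00 = 4
Entry delta = -1 - -3 = 2
Det delta = entry_delta * cofactor = 2 * 4 = 8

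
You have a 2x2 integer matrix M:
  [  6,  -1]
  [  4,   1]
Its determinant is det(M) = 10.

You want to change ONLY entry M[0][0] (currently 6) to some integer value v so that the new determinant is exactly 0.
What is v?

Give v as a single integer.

Answer: -4

Derivation:
det is linear in entry M[0][0]: det = old_det + (v - 6) * C_00
Cofactor C_00 = 1
Want det = 0: 10 + (v - 6) * 1 = 0
  (v - 6) = -10 / 1 = -10
  v = 6 + (-10) = -4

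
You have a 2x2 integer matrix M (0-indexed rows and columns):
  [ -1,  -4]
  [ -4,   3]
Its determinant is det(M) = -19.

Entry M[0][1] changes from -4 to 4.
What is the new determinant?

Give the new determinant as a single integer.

Answer: 13

Derivation:
det is linear in row 0: changing M[0][1] by delta changes det by delta * cofactor(0,1).
Cofactor C_01 = (-1)^(0+1) * minor(0,1) = 4
Entry delta = 4 - -4 = 8
Det delta = 8 * 4 = 32
New det = -19 + 32 = 13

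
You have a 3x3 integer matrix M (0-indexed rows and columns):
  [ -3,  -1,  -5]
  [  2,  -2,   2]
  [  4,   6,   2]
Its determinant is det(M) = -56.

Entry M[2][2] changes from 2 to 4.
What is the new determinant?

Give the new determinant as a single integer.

Answer: -40

Derivation:
det is linear in row 2: changing M[2][2] by delta changes det by delta * cofactor(2,2).
Cofactor C_22 = (-1)^(2+2) * minor(2,2) = 8
Entry delta = 4 - 2 = 2
Det delta = 2 * 8 = 16
New det = -56 + 16 = -40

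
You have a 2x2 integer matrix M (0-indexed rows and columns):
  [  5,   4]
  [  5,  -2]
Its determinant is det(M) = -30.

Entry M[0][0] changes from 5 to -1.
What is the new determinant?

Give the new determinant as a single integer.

det is linear in row 0: changing M[0][0] by delta changes det by delta * cofactor(0,0).
Cofactor C_00 = (-1)^(0+0) * minor(0,0) = -2
Entry delta = -1 - 5 = -6
Det delta = -6 * -2 = 12
New det = -30 + 12 = -18

Answer: -18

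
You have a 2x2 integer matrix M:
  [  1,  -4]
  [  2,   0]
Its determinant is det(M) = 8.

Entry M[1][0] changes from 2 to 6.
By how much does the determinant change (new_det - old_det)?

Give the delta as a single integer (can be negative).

Answer: 16

Derivation:
Cofactor C_10 = 4
Entry delta = 6 - 2 = 4
Det delta = entry_delta * cofactor = 4 * 4 = 16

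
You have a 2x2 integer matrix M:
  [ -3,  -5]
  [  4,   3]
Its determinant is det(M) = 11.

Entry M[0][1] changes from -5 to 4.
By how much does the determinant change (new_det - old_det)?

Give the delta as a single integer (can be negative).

Cofactor C_01 = -4
Entry delta = 4 - -5 = 9
Det delta = entry_delta * cofactor = 9 * -4 = -36

Answer: -36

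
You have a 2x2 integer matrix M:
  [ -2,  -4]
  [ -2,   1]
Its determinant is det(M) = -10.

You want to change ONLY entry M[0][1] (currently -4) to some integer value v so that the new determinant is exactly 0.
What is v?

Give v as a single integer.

Answer: 1

Derivation:
det is linear in entry M[0][1]: det = old_det + (v - -4) * C_01
Cofactor C_01 = 2
Want det = 0: -10 + (v - -4) * 2 = 0
  (v - -4) = 10 / 2 = 5
  v = -4 + (5) = 1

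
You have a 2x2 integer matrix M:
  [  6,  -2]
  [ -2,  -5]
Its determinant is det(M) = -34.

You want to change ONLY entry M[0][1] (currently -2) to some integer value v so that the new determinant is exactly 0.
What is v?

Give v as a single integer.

Answer: 15

Derivation:
det is linear in entry M[0][1]: det = old_det + (v - -2) * C_01
Cofactor C_01 = 2
Want det = 0: -34 + (v - -2) * 2 = 0
  (v - -2) = 34 / 2 = 17
  v = -2 + (17) = 15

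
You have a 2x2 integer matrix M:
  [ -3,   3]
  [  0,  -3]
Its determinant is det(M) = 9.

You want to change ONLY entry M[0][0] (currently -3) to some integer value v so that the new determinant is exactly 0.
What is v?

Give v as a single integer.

det is linear in entry M[0][0]: det = old_det + (v - -3) * C_00
Cofactor C_00 = -3
Want det = 0: 9 + (v - -3) * -3 = 0
  (v - -3) = -9 / -3 = 3
  v = -3 + (3) = 0

Answer: 0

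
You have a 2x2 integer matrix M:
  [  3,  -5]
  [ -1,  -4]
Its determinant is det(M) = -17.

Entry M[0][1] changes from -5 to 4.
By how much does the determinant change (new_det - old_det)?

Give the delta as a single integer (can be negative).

Answer: 9

Derivation:
Cofactor C_01 = 1
Entry delta = 4 - -5 = 9
Det delta = entry_delta * cofactor = 9 * 1 = 9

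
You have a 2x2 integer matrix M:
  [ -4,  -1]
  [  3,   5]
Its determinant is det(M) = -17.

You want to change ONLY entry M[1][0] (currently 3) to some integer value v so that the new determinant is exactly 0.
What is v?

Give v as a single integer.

Answer: 20

Derivation:
det is linear in entry M[1][0]: det = old_det + (v - 3) * C_10
Cofactor C_10 = 1
Want det = 0: -17 + (v - 3) * 1 = 0
  (v - 3) = 17 / 1 = 17
  v = 3 + (17) = 20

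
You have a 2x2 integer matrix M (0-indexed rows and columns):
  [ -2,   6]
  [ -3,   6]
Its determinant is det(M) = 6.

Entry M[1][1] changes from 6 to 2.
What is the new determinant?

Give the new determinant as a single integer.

det is linear in row 1: changing M[1][1] by delta changes det by delta * cofactor(1,1).
Cofactor C_11 = (-1)^(1+1) * minor(1,1) = -2
Entry delta = 2 - 6 = -4
Det delta = -4 * -2 = 8
New det = 6 + 8 = 14

Answer: 14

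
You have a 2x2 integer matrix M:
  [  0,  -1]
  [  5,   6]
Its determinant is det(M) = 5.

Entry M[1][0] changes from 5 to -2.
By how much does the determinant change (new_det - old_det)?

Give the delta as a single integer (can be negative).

Cofactor C_10 = 1
Entry delta = -2 - 5 = -7
Det delta = entry_delta * cofactor = -7 * 1 = -7

Answer: -7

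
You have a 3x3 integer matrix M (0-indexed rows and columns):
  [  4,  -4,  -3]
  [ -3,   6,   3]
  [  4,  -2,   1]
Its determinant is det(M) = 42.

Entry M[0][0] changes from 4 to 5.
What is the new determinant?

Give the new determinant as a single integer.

det is linear in row 0: changing M[0][0] by delta changes det by delta * cofactor(0,0).
Cofactor C_00 = (-1)^(0+0) * minor(0,0) = 12
Entry delta = 5 - 4 = 1
Det delta = 1 * 12 = 12
New det = 42 + 12 = 54

Answer: 54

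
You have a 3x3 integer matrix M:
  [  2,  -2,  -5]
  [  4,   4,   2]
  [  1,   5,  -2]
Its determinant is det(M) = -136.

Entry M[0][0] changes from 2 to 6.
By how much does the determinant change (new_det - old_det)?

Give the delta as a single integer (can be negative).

Cofactor C_00 = -18
Entry delta = 6 - 2 = 4
Det delta = entry_delta * cofactor = 4 * -18 = -72

Answer: -72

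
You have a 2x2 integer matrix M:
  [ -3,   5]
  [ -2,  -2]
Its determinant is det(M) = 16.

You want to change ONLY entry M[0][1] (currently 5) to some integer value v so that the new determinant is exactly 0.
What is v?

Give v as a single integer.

Answer: -3

Derivation:
det is linear in entry M[0][1]: det = old_det + (v - 5) * C_01
Cofactor C_01 = 2
Want det = 0: 16 + (v - 5) * 2 = 0
  (v - 5) = -16 / 2 = -8
  v = 5 + (-8) = -3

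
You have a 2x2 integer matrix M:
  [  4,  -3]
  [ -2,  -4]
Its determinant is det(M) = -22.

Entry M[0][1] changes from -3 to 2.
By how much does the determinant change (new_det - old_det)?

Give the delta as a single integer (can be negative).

Cofactor C_01 = 2
Entry delta = 2 - -3 = 5
Det delta = entry_delta * cofactor = 5 * 2 = 10

Answer: 10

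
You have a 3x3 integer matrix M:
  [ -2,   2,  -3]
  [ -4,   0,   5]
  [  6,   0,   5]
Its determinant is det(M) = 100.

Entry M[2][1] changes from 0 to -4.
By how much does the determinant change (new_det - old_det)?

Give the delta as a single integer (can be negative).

Answer: -88

Derivation:
Cofactor C_21 = 22
Entry delta = -4 - 0 = -4
Det delta = entry_delta * cofactor = -4 * 22 = -88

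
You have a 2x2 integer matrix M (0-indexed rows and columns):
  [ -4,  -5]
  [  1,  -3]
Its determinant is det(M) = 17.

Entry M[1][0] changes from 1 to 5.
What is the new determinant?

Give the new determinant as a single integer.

det is linear in row 1: changing M[1][0] by delta changes det by delta * cofactor(1,0).
Cofactor C_10 = (-1)^(1+0) * minor(1,0) = 5
Entry delta = 5 - 1 = 4
Det delta = 4 * 5 = 20
New det = 17 + 20 = 37

Answer: 37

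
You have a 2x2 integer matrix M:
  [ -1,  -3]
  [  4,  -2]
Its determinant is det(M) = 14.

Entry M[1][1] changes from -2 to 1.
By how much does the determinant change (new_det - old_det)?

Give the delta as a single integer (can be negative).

Cofactor C_11 = -1
Entry delta = 1 - -2 = 3
Det delta = entry_delta * cofactor = 3 * -1 = -3

Answer: -3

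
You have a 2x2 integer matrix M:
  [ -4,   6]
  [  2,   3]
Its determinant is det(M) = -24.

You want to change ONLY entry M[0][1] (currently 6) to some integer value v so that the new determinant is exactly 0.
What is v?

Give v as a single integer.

Answer: -6

Derivation:
det is linear in entry M[0][1]: det = old_det + (v - 6) * C_01
Cofactor C_01 = -2
Want det = 0: -24 + (v - 6) * -2 = 0
  (v - 6) = 24 / -2 = -12
  v = 6 + (-12) = -6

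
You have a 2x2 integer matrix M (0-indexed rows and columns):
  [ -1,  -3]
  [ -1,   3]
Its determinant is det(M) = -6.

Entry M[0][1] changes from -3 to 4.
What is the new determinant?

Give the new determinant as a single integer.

det is linear in row 0: changing M[0][1] by delta changes det by delta * cofactor(0,1).
Cofactor C_01 = (-1)^(0+1) * minor(0,1) = 1
Entry delta = 4 - -3 = 7
Det delta = 7 * 1 = 7
New det = -6 + 7 = 1

Answer: 1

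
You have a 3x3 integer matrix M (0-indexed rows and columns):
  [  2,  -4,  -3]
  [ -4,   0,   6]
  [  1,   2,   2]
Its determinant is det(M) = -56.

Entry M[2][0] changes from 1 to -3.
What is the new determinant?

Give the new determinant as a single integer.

det is linear in row 2: changing M[2][0] by delta changes det by delta * cofactor(2,0).
Cofactor C_20 = (-1)^(2+0) * minor(2,0) = -24
Entry delta = -3 - 1 = -4
Det delta = -4 * -24 = 96
New det = -56 + 96 = 40

Answer: 40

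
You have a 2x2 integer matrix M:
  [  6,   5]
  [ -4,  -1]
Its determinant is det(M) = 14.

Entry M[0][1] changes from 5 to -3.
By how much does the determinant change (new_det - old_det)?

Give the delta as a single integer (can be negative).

Answer: -32

Derivation:
Cofactor C_01 = 4
Entry delta = -3 - 5 = -8
Det delta = entry_delta * cofactor = -8 * 4 = -32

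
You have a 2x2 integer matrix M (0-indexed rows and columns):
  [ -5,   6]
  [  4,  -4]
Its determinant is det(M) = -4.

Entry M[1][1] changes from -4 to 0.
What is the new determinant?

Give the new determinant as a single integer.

det is linear in row 1: changing M[1][1] by delta changes det by delta * cofactor(1,1).
Cofactor C_11 = (-1)^(1+1) * minor(1,1) = -5
Entry delta = 0 - -4 = 4
Det delta = 4 * -5 = -20
New det = -4 + -20 = -24

Answer: -24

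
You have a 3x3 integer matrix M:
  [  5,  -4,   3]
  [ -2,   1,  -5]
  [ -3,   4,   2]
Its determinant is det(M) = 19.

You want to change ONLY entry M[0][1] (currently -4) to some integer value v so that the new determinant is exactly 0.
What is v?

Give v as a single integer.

Answer: -5

Derivation:
det is linear in entry M[0][1]: det = old_det + (v - -4) * C_01
Cofactor C_01 = 19
Want det = 0: 19 + (v - -4) * 19 = 0
  (v - -4) = -19 / 19 = -1
  v = -4 + (-1) = -5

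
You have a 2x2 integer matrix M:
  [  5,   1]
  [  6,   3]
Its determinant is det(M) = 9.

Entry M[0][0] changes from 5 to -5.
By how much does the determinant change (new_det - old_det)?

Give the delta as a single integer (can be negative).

Answer: -30

Derivation:
Cofactor C_00 = 3
Entry delta = -5 - 5 = -10
Det delta = entry_delta * cofactor = -10 * 3 = -30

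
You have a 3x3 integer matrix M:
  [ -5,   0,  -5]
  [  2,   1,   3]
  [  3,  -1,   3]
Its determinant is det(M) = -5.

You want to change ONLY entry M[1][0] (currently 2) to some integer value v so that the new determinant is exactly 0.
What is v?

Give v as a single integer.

Answer: 3

Derivation:
det is linear in entry M[1][0]: det = old_det + (v - 2) * C_10
Cofactor C_10 = 5
Want det = 0: -5 + (v - 2) * 5 = 0
  (v - 2) = 5 / 5 = 1
  v = 2 + (1) = 3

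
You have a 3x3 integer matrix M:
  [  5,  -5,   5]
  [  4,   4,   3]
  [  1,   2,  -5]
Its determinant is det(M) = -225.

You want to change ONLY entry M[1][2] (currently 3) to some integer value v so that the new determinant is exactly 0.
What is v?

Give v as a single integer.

Answer: -12

Derivation:
det is linear in entry M[1][2]: det = old_det + (v - 3) * C_12
Cofactor C_12 = -15
Want det = 0: -225 + (v - 3) * -15 = 0
  (v - 3) = 225 / -15 = -15
  v = 3 + (-15) = -12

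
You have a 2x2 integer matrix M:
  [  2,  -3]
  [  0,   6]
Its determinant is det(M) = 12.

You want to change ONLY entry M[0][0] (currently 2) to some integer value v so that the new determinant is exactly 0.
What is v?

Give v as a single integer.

det is linear in entry M[0][0]: det = old_det + (v - 2) * C_00
Cofactor C_00 = 6
Want det = 0: 12 + (v - 2) * 6 = 0
  (v - 2) = -12 / 6 = -2
  v = 2 + (-2) = 0

Answer: 0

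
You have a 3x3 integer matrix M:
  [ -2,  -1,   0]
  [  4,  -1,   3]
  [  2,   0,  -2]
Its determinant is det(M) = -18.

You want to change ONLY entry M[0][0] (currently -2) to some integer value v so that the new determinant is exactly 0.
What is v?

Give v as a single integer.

Answer: 7

Derivation:
det is linear in entry M[0][0]: det = old_det + (v - -2) * C_00
Cofactor C_00 = 2
Want det = 0: -18 + (v - -2) * 2 = 0
  (v - -2) = 18 / 2 = 9
  v = -2 + (9) = 7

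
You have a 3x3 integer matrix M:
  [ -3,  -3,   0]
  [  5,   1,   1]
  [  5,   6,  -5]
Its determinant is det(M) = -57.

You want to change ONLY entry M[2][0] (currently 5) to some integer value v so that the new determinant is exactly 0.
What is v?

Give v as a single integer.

Answer: -14

Derivation:
det is linear in entry M[2][0]: det = old_det + (v - 5) * C_20
Cofactor C_20 = -3
Want det = 0: -57 + (v - 5) * -3 = 0
  (v - 5) = 57 / -3 = -19
  v = 5 + (-19) = -14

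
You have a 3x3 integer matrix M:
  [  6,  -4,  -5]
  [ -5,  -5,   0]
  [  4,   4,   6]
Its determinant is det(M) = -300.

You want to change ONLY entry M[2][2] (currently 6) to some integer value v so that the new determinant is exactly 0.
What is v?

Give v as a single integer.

Answer: 0

Derivation:
det is linear in entry M[2][2]: det = old_det + (v - 6) * C_22
Cofactor C_22 = -50
Want det = 0: -300 + (v - 6) * -50 = 0
  (v - 6) = 300 / -50 = -6
  v = 6 + (-6) = 0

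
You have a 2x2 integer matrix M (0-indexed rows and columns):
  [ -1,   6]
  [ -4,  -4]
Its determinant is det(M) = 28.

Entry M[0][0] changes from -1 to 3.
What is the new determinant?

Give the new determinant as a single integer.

Answer: 12

Derivation:
det is linear in row 0: changing M[0][0] by delta changes det by delta * cofactor(0,0).
Cofactor C_00 = (-1)^(0+0) * minor(0,0) = -4
Entry delta = 3 - -1 = 4
Det delta = 4 * -4 = -16
New det = 28 + -16 = 12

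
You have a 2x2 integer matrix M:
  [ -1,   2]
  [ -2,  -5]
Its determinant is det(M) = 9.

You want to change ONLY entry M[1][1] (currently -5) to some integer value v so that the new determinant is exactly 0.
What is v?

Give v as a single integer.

det is linear in entry M[1][1]: det = old_det + (v - -5) * C_11
Cofactor C_11 = -1
Want det = 0: 9 + (v - -5) * -1 = 0
  (v - -5) = -9 / -1 = 9
  v = -5 + (9) = 4

Answer: 4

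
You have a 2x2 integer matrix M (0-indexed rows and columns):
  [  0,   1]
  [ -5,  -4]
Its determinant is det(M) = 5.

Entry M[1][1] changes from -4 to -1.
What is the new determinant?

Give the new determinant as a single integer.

det is linear in row 1: changing M[1][1] by delta changes det by delta * cofactor(1,1).
Cofactor C_11 = (-1)^(1+1) * minor(1,1) = 0
Entry delta = -1 - -4 = 3
Det delta = 3 * 0 = 0
New det = 5 + 0 = 5

Answer: 5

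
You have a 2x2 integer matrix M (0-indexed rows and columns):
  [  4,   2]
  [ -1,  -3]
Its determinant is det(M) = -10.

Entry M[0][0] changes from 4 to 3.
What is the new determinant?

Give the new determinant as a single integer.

det is linear in row 0: changing M[0][0] by delta changes det by delta * cofactor(0,0).
Cofactor C_00 = (-1)^(0+0) * minor(0,0) = -3
Entry delta = 3 - 4 = -1
Det delta = -1 * -3 = 3
New det = -10 + 3 = -7

Answer: -7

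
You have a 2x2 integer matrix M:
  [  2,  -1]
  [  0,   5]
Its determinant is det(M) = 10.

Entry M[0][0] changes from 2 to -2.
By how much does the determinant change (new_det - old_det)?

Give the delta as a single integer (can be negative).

Cofactor C_00 = 5
Entry delta = -2 - 2 = -4
Det delta = entry_delta * cofactor = -4 * 5 = -20

Answer: -20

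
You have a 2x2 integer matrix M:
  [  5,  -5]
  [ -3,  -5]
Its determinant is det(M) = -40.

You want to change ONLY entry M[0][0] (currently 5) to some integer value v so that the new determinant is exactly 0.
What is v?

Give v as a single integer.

Answer: -3

Derivation:
det is linear in entry M[0][0]: det = old_det + (v - 5) * C_00
Cofactor C_00 = -5
Want det = 0: -40 + (v - 5) * -5 = 0
  (v - 5) = 40 / -5 = -8
  v = 5 + (-8) = -3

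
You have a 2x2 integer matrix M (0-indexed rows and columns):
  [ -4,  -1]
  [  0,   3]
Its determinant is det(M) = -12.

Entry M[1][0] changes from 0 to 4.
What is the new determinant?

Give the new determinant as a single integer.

Answer: -8

Derivation:
det is linear in row 1: changing M[1][0] by delta changes det by delta * cofactor(1,0).
Cofactor C_10 = (-1)^(1+0) * minor(1,0) = 1
Entry delta = 4 - 0 = 4
Det delta = 4 * 1 = 4
New det = -12 + 4 = -8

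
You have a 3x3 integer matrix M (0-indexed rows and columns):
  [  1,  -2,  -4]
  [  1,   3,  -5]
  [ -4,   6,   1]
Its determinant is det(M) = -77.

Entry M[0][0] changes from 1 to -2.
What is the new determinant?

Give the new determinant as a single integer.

Answer: -176

Derivation:
det is linear in row 0: changing M[0][0] by delta changes det by delta * cofactor(0,0).
Cofactor C_00 = (-1)^(0+0) * minor(0,0) = 33
Entry delta = -2 - 1 = -3
Det delta = -3 * 33 = -99
New det = -77 + -99 = -176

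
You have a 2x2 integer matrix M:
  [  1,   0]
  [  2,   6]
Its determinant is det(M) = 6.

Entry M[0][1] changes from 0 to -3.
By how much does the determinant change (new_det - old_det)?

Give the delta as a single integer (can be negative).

Answer: 6

Derivation:
Cofactor C_01 = -2
Entry delta = -3 - 0 = -3
Det delta = entry_delta * cofactor = -3 * -2 = 6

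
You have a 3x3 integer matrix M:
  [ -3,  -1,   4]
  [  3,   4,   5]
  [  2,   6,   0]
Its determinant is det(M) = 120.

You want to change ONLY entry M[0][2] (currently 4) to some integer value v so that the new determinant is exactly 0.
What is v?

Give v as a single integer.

Answer: -8

Derivation:
det is linear in entry M[0][2]: det = old_det + (v - 4) * C_02
Cofactor C_02 = 10
Want det = 0: 120 + (v - 4) * 10 = 0
  (v - 4) = -120 / 10 = -12
  v = 4 + (-12) = -8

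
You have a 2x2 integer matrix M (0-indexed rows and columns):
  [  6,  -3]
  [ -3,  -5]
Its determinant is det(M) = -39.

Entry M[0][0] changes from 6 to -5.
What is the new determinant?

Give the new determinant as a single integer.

det is linear in row 0: changing M[0][0] by delta changes det by delta * cofactor(0,0).
Cofactor C_00 = (-1)^(0+0) * minor(0,0) = -5
Entry delta = -5 - 6 = -11
Det delta = -11 * -5 = 55
New det = -39 + 55 = 16

Answer: 16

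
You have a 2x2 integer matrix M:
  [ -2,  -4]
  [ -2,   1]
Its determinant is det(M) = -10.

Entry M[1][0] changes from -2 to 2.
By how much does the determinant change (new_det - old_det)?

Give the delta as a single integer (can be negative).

Answer: 16

Derivation:
Cofactor C_10 = 4
Entry delta = 2 - -2 = 4
Det delta = entry_delta * cofactor = 4 * 4 = 16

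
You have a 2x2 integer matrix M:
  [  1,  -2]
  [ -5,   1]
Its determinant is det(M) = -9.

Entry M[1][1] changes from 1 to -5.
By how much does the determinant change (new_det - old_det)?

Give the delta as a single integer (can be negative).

Cofactor C_11 = 1
Entry delta = -5 - 1 = -6
Det delta = entry_delta * cofactor = -6 * 1 = -6

Answer: -6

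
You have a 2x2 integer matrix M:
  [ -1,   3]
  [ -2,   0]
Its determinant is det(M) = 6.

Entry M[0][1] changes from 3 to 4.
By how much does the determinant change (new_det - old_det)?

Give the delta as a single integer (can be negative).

Cofactor C_01 = 2
Entry delta = 4 - 3 = 1
Det delta = entry_delta * cofactor = 1 * 2 = 2

Answer: 2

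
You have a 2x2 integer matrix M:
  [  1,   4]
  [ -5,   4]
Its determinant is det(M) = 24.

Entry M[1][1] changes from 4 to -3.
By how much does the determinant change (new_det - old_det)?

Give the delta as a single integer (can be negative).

Answer: -7

Derivation:
Cofactor C_11 = 1
Entry delta = -3 - 4 = -7
Det delta = entry_delta * cofactor = -7 * 1 = -7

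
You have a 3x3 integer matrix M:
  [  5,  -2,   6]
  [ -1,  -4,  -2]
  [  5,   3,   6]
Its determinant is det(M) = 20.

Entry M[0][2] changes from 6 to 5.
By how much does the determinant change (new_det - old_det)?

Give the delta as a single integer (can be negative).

Answer: -17

Derivation:
Cofactor C_02 = 17
Entry delta = 5 - 6 = -1
Det delta = entry_delta * cofactor = -1 * 17 = -17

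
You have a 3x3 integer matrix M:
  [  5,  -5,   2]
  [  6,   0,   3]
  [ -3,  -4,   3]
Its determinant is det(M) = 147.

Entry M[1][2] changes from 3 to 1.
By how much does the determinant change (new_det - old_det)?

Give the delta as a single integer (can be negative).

Answer: -70

Derivation:
Cofactor C_12 = 35
Entry delta = 1 - 3 = -2
Det delta = entry_delta * cofactor = -2 * 35 = -70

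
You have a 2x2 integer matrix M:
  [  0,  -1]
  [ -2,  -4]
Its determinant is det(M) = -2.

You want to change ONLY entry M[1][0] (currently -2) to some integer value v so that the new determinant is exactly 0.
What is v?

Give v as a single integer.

det is linear in entry M[1][0]: det = old_det + (v - -2) * C_10
Cofactor C_10 = 1
Want det = 0: -2 + (v - -2) * 1 = 0
  (v - -2) = 2 / 1 = 2
  v = -2 + (2) = 0

Answer: 0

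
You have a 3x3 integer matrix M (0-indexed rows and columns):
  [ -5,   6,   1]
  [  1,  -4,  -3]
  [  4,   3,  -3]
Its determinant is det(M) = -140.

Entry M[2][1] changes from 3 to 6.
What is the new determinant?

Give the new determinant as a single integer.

Answer: -182

Derivation:
det is linear in row 2: changing M[2][1] by delta changes det by delta * cofactor(2,1).
Cofactor C_21 = (-1)^(2+1) * minor(2,1) = -14
Entry delta = 6 - 3 = 3
Det delta = 3 * -14 = -42
New det = -140 + -42 = -182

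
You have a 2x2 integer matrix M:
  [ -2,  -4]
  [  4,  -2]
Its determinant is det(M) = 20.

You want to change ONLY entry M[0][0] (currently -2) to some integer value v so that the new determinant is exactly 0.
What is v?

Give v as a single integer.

det is linear in entry M[0][0]: det = old_det + (v - -2) * C_00
Cofactor C_00 = -2
Want det = 0: 20 + (v - -2) * -2 = 0
  (v - -2) = -20 / -2 = 10
  v = -2 + (10) = 8

Answer: 8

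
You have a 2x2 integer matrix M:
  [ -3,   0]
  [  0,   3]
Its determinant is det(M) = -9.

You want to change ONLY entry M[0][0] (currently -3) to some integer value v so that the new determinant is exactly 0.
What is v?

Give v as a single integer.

Answer: 0

Derivation:
det is linear in entry M[0][0]: det = old_det + (v - -3) * C_00
Cofactor C_00 = 3
Want det = 0: -9 + (v - -3) * 3 = 0
  (v - -3) = 9 / 3 = 3
  v = -3 + (3) = 0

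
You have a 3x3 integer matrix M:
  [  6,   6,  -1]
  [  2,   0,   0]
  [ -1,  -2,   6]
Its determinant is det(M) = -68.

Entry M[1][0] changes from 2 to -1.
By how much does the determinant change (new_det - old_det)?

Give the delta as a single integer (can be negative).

Cofactor C_10 = -34
Entry delta = -1 - 2 = -3
Det delta = entry_delta * cofactor = -3 * -34 = 102

Answer: 102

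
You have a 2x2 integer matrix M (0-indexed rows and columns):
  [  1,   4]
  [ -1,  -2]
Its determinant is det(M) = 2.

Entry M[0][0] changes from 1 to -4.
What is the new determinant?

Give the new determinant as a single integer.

det is linear in row 0: changing M[0][0] by delta changes det by delta * cofactor(0,0).
Cofactor C_00 = (-1)^(0+0) * minor(0,0) = -2
Entry delta = -4 - 1 = -5
Det delta = -5 * -2 = 10
New det = 2 + 10 = 12

Answer: 12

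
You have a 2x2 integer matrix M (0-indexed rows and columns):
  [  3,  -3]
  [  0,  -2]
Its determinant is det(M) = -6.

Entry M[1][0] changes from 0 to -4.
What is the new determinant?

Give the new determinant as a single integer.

Answer: -18

Derivation:
det is linear in row 1: changing M[1][0] by delta changes det by delta * cofactor(1,0).
Cofactor C_10 = (-1)^(1+0) * minor(1,0) = 3
Entry delta = -4 - 0 = -4
Det delta = -4 * 3 = -12
New det = -6 + -12 = -18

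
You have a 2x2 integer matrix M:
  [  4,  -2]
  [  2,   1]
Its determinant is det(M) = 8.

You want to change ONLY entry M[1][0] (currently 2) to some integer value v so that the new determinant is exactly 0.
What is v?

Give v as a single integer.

det is linear in entry M[1][0]: det = old_det + (v - 2) * C_10
Cofactor C_10 = 2
Want det = 0: 8 + (v - 2) * 2 = 0
  (v - 2) = -8 / 2 = -4
  v = 2 + (-4) = -2

Answer: -2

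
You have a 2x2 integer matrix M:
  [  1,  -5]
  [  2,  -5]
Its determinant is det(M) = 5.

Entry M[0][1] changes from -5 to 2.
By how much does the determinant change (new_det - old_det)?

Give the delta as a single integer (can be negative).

Cofactor C_01 = -2
Entry delta = 2 - -5 = 7
Det delta = entry_delta * cofactor = 7 * -2 = -14

Answer: -14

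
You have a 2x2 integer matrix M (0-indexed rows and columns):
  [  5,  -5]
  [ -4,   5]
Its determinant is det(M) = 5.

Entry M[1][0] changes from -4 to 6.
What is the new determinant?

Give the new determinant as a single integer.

det is linear in row 1: changing M[1][0] by delta changes det by delta * cofactor(1,0).
Cofactor C_10 = (-1)^(1+0) * minor(1,0) = 5
Entry delta = 6 - -4 = 10
Det delta = 10 * 5 = 50
New det = 5 + 50 = 55

Answer: 55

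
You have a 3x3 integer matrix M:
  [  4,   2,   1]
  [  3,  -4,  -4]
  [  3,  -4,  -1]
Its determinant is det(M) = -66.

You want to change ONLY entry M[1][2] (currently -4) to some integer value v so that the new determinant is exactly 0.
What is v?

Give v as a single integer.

Answer: -1

Derivation:
det is linear in entry M[1][2]: det = old_det + (v - -4) * C_12
Cofactor C_12 = 22
Want det = 0: -66 + (v - -4) * 22 = 0
  (v - -4) = 66 / 22 = 3
  v = -4 + (3) = -1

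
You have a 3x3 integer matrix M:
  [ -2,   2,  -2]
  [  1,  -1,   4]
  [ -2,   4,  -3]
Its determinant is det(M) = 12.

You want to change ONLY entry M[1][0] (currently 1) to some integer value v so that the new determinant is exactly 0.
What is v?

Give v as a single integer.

Answer: 7

Derivation:
det is linear in entry M[1][0]: det = old_det + (v - 1) * C_10
Cofactor C_10 = -2
Want det = 0: 12 + (v - 1) * -2 = 0
  (v - 1) = -12 / -2 = 6
  v = 1 + (6) = 7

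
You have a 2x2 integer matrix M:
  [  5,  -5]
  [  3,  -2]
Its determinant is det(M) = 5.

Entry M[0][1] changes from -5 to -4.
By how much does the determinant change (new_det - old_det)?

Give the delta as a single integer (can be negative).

Answer: -3

Derivation:
Cofactor C_01 = -3
Entry delta = -4 - -5 = 1
Det delta = entry_delta * cofactor = 1 * -3 = -3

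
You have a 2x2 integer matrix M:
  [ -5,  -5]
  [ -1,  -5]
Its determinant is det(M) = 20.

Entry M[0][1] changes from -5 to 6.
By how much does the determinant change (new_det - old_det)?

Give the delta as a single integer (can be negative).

Cofactor C_01 = 1
Entry delta = 6 - -5 = 11
Det delta = entry_delta * cofactor = 11 * 1 = 11

Answer: 11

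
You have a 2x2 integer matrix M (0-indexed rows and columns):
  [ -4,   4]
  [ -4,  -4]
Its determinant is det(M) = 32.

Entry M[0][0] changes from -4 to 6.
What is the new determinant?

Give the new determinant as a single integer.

Answer: -8

Derivation:
det is linear in row 0: changing M[0][0] by delta changes det by delta * cofactor(0,0).
Cofactor C_00 = (-1)^(0+0) * minor(0,0) = -4
Entry delta = 6 - -4 = 10
Det delta = 10 * -4 = -40
New det = 32 + -40 = -8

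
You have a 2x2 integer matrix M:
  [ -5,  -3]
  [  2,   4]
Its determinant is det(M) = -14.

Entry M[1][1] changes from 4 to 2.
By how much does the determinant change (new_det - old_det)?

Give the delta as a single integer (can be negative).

Answer: 10

Derivation:
Cofactor C_11 = -5
Entry delta = 2 - 4 = -2
Det delta = entry_delta * cofactor = -2 * -5 = 10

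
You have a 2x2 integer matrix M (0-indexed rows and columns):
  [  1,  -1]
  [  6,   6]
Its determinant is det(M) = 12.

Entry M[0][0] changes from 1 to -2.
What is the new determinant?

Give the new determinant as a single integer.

det is linear in row 0: changing M[0][0] by delta changes det by delta * cofactor(0,0).
Cofactor C_00 = (-1)^(0+0) * minor(0,0) = 6
Entry delta = -2 - 1 = -3
Det delta = -3 * 6 = -18
New det = 12 + -18 = -6

Answer: -6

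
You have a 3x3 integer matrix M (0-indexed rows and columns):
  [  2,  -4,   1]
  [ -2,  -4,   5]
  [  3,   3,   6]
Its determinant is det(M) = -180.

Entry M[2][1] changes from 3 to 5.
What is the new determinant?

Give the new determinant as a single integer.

Answer: -204

Derivation:
det is linear in row 2: changing M[2][1] by delta changes det by delta * cofactor(2,1).
Cofactor C_21 = (-1)^(2+1) * minor(2,1) = -12
Entry delta = 5 - 3 = 2
Det delta = 2 * -12 = -24
New det = -180 + -24 = -204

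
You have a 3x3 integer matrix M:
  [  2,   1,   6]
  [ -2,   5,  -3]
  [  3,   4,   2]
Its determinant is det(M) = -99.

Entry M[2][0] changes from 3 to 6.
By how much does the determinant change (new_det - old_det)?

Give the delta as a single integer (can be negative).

Answer: -99

Derivation:
Cofactor C_20 = -33
Entry delta = 6 - 3 = 3
Det delta = entry_delta * cofactor = 3 * -33 = -99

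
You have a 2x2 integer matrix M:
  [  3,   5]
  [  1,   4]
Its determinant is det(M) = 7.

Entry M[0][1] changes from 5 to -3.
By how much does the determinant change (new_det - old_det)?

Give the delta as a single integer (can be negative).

Cofactor C_01 = -1
Entry delta = -3 - 5 = -8
Det delta = entry_delta * cofactor = -8 * -1 = 8

Answer: 8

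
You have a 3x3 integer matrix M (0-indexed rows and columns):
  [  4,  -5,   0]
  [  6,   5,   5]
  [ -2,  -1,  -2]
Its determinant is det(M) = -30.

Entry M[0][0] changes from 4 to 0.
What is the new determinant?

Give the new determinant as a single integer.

det is linear in row 0: changing M[0][0] by delta changes det by delta * cofactor(0,0).
Cofactor C_00 = (-1)^(0+0) * minor(0,0) = -5
Entry delta = 0 - 4 = -4
Det delta = -4 * -5 = 20
New det = -30 + 20 = -10

Answer: -10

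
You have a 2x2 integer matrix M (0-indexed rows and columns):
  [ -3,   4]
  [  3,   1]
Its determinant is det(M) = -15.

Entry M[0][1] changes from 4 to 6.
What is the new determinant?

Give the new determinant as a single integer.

det is linear in row 0: changing M[0][1] by delta changes det by delta * cofactor(0,1).
Cofactor C_01 = (-1)^(0+1) * minor(0,1) = -3
Entry delta = 6 - 4 = 2
Det delta = 2 * -3 = -6
New det = -15 + -6 = -21

Answer: -21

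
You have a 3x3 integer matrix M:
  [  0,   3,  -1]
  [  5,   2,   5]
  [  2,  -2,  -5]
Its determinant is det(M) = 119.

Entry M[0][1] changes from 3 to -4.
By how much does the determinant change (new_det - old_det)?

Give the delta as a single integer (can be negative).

Cofactor C_01 = 35
Entry delta = -4 - 3 = -7
Det delta = entry_delta * cofactor = -7 * 35 = -245

Answer: -245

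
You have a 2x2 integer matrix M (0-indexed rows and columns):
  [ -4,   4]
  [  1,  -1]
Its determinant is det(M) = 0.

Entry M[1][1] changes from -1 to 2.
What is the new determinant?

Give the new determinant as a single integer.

det is linear in row 1: changing M[1][1] by delta changes det by delta * cofactor(1,1).
Cofactor C_11 = (-1)^(1+1) * minor(1,1) = -4
Entry delta = 2 - -1 = 3
Det delta = 3 * -4 = -12
New det = 0 + -12 = -12

Answer: -12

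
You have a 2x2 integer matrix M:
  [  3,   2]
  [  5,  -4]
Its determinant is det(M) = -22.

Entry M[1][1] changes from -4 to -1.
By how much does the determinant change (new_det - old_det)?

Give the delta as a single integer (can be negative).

Cofactor C_11 = 3
Entry delta = -1 - -4 = 3
Det delta = entry_delta * cofactor = 3 * 3 = 9

Answer: 9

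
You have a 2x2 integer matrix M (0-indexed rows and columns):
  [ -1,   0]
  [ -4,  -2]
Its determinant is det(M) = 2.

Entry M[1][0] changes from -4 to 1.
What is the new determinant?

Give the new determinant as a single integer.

Answer: 2

Derivation:
det is linear in row 1: changing M[1][0] by delta changes det by delta * cofactor(1,0).
Cofactor C_10 = (-1)^(1+0) * minor(1,0) = 0
Entry delta = 1 - -4 = 5
Det delta = 5 * 0 = 0
New det = 2 + 0 = 2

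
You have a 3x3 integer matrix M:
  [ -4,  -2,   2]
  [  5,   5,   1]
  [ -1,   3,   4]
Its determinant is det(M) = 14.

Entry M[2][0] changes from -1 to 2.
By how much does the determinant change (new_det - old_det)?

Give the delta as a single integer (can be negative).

Cofactor C_20 = -12
Entry delta = 2 - -1 = 3
Det delta = entry_delta * cofactor = 3 * -12 = -36

Answer: -36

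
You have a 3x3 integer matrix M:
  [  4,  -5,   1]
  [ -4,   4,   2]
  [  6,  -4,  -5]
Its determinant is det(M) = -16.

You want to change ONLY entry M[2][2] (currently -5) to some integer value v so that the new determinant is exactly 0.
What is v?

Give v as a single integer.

det is linear in entry M[2][2]: det = old_det + (v - -5) * C_22
Cofactor C_22 = -4
Want det = 0: -16 + (v - -5) * -4 = 0
  (v - -5) = 16 / -4 = -4
  v = -5 + (-4) = -9

Answer: -9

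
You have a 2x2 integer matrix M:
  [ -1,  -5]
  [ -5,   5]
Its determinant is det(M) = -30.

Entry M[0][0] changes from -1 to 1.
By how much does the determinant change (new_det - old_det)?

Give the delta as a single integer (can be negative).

Answer: 10

Derivation:
Cofactor C_00 = 5
Entry delta = 1 - -1 = 2
Det delta = entry_delta * cofactor = 2 * 5 = 10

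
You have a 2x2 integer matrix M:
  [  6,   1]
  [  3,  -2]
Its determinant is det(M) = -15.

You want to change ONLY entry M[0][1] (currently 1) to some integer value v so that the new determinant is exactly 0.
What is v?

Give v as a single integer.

Answer: -4

Derivation:
det is linear in entry M[0][1]: det = old_det + (v - 1) * C_01
Cofactor C_01 = -3
Want det = 0: -15 + (v - 1) * -3 = 0
  (v - 1) = 15 / -3 = -5
  v = 1 + (-5) = -4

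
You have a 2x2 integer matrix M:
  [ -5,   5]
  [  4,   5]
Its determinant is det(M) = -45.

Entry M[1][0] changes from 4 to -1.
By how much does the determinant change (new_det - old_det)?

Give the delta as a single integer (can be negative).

Cofactor C_10 = -5
Entry delta = -1 - 4 = -5
Det delta = entry_delta * cofactor = -5 * -5 = 25

Answer: 25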